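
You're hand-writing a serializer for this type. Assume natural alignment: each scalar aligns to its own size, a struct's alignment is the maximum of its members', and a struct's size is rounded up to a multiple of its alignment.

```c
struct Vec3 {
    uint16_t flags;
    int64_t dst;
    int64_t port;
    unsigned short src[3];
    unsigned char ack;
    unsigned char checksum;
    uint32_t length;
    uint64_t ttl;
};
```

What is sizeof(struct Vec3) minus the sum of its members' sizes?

10

flags at 0 (size 2, align 2) → ends 2
pad 6 to align 8 for dst
dst at 8 (size 8, align 8) → ends 16
port at 16 (size 8, align 8) → ends 24
src at 24 (size 6, align 2) → ends 30
ack at 30 (size 1, align 1) → ends 31
checksum at 31 (size 1, align 1) → ends 32
length at 32 (size 4, align 4) → ends 36
pad 4 to align 8 for ttl
ttl at 40 (size 8, align 8) → ends 48
total 48 bytes, alignment 8
data bytes 38, size 48 → padding 10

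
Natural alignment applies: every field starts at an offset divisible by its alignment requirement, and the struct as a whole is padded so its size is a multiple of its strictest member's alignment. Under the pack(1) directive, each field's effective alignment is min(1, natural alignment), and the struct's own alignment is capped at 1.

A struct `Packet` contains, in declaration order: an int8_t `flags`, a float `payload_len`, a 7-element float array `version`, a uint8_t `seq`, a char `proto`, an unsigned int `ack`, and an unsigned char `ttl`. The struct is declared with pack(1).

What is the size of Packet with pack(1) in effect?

40

@0: flags [1B, align 1] → 1
@1: payload_len [4B, align 1] → 5
@5: version [28B, align 1] → 33
@33: seq [1B, align 1] → 34
@34: proto [1B, align 1] → 35
@35: ack [4B, align 1] → 39
@39: ttl [1B, align 1] → 40
size 40, align 1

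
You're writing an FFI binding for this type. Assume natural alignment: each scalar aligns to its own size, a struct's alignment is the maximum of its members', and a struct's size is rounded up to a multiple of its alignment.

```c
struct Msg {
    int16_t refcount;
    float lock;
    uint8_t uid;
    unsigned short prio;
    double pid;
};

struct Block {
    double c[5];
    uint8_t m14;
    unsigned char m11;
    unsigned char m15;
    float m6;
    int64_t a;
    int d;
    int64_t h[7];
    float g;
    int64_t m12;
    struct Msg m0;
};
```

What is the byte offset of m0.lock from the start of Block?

140

Msg: @0: refcount [2B, align 2] → 2; +2 pad (align 4); @4: lock [4B, align 4] → 8; @8: uid [1B, align 1] → 9; +1 pad (align 2); @10: prio [2B, align 2] → 12; +4 pad (align 8); @16: pid [8B, align 8] → 24; size 24, align 8
@0: c [40B, align 8] → 40
@40: m14 [1B, align 1] → 41
@41: m11 [1B, align 1] → 42
@42: m15 [1B, align 1] → 43
+1 pad (align 4)
@44: m6 [4B, align 4] → 48
@48: a [8B, align 8] → 56
@56: d [4B, align 4] → 60
+4 pad (align 8)
@64: h [56B, align 8] → 120
@120: g [4B, align 4] → 124
+4 pad (align 8)
@128: m12 [8B, align 8] → 136
@136: m0 [24B, align 8] → 160
within Msg: lock at 4
136 + 4 = 140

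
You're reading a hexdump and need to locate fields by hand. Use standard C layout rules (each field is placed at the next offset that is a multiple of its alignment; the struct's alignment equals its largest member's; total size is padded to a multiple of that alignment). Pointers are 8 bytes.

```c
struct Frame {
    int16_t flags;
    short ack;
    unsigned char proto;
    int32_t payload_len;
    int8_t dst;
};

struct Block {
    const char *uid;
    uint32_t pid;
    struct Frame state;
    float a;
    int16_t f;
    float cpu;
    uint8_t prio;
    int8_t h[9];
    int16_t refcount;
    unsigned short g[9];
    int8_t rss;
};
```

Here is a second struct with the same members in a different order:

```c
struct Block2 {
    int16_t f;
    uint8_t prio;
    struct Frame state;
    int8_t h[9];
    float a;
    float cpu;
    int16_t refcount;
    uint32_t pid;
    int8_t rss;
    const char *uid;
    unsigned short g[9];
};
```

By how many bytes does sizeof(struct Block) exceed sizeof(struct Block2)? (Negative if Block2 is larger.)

Frame: flags at 0 (size 2, align 2) → ends 2; ack at 2 (size 2, align 2) → ends 4; proto at 4 (size 1, align 1) → ends 5; pad 3 to align 4 for payload_len; payload_len at 8 (size 4, align 4) → ends 12; dst at 12 (size 1, align 1) → ends 13; tail pad 3 to reach multiple of 4; total 16 bytes, alignment 4
uid at 0 (size 8, align 8) → ends 8
pid at 8 (size 4, align 4) → ends 12
state at 12 (size 16, align 4) → ends 28
a at 28 (size 4, align 4) → ends 32
f at 32 (size 2, align 2) → ends 34
pad 2 to align 4 for cpu
cpu at 36 (size 4, align 4) → ends 40
prio at 40 (size 1, align 1) → ends 41
h at 41 (size 9, align 1) → ends 50
refcount at 50 (size 2, align 2) → ends 52
g at 52 (size 18, align 2) → ends 70
rss at 70 (size 1, align 1) → ends 71
tail pad 1 to reach multiple of 8
total 72 bytes, alignment 8
— Block2 —
f at 0 (size 2, align 2) → ends 2
prio at 2 (size 1, align 1) → ends 3
pad 1 to align 4 for state
state at 4 (size 16, align 4) → ends 20
h at 20 (size 9, align 1) → ends 29
pad 3 to align 4 for a
a at 32 (size 4, align 4) → ends 36
cpu at 36 (size 4, align 4) → ends 40
refcount at 40 (size 2, align 2) → ends 42
pad 2 to align 4 for pid
pid at 44 (size 4, align 4) → ends 48
rss at 48 (size 1, align 1) → ends 49
pad 7 to align 8 for uid
uid at 56 (size 8, align 8) → ends 64
g at 64 (size 18, align 2) → ends 82
tail pad 6 to reach multiple of 8
total 88 bytes, alignment 8
72 − 88 = -16

-16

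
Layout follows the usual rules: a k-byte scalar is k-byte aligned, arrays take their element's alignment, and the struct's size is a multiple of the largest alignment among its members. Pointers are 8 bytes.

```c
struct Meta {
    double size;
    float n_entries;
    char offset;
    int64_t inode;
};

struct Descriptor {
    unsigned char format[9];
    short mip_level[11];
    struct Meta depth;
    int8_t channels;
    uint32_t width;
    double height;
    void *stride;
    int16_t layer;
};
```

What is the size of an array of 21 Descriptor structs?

Meta: 0..8  size  (8B, 8-aligned); 8..12  n_entries  (4B, 4-aligned); 12..13  offset  (1B, 1-aligned); 13..16  -- padding (3B); 16..24  inode  (8B, 8-aligned); sizeof = 24, alignof = 8
0..9  format  (9B, 1-aligned)
9..10  -- padding (1B)
10..32  mip_level  (22B, 2-aligned)
32..56  depth  (24B, 8-aligned)
56..57  channels  (1B, 1-aligned)
57..60  -- padding (3B)
60..64  width  (4B, 4-aligned)
64..72  height  (8B, 8-aligned)
72..80  stride  (8B, 8-aligned)
80..82  layer  (2B, 2-aligned)
82..88  -- tail padding (6B)
sizeof = 88, alignof = 8
array of 21: 21 × 88 = 1848

1848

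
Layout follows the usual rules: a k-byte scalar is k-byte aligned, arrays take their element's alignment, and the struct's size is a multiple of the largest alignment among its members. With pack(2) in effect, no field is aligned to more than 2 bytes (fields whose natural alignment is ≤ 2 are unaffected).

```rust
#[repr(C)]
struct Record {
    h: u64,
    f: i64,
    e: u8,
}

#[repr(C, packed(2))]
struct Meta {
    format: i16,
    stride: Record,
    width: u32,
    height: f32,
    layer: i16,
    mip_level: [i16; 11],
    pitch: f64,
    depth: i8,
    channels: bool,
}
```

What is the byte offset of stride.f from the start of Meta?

10

Record: h at 0 (size 8, align 8) → ends 8; f at 8 (size 8, align 8) → ends 16; e at 16 (size 1, align 1) → ends 17; tail pad 7 to reach multiple of 8; total 24 bytes, alignment 8
format at 0 (size 2, align 2) → ends 2
stride at 2 (size 24, align 2) → ends 26
within Record: f at 8
2 + 8 = 10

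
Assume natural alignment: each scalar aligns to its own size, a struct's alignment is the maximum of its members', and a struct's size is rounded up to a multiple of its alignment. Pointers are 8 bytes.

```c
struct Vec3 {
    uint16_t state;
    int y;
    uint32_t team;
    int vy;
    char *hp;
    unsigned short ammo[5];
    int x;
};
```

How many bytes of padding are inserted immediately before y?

2

state at 0 (size 2, align 2) → ends 2
pad 2 to align 4 for y
y at 4 (size 4, align 4) → ends 8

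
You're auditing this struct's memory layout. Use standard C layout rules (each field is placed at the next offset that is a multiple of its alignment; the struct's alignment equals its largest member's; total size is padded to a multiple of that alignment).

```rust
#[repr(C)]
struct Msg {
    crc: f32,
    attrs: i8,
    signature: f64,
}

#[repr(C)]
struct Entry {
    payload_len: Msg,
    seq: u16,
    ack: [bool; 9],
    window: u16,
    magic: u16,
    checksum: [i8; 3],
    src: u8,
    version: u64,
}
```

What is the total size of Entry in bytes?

48

Msg: crc at 0 (size 4, align 4) → ends 4; attrs at 4 (size 1, align 1) → ends 5; pad 3 to align 8 for signature; signature at 8 (size 8, align 8) → ends 16; total 16 bytes, alignment 8
payload_len at 0 (size 16, align 8) → ends 16
seq at 16 (size 2, align 2) → ends 18
ack at 18 (size 9, align 1) → ends 27
pad 1 to align 2 for window
window at 28 (size 2, align 2) → ends 30
magic at 30 (size 2, align 2) → ends 32
checksum at 32 (size 3, align 1) → ends 35
src at 35 (size 1, align 1) → ends 36
pad 4 to align 8 for version
version at 40 (size 8, align 8) → ends 48
total 48 bytes, alignment 8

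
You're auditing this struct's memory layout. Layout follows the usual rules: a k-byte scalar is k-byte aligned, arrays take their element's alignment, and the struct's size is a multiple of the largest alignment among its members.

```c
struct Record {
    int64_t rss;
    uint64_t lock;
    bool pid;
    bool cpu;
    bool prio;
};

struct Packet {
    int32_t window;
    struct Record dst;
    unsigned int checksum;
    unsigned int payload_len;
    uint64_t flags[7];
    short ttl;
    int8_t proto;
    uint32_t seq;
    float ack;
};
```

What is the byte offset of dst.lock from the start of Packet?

16

Record: rss at 0 (size 8, align 8) → ends 8; lock at 8 (size 8, align 8) → ends 16; pid at 16 (size 1, align 1) → ends 17; cpu at 17 (size 1, align 1) → ends 18; prio at 18 (size 1, align 1) → ends 19; tail pad 5 to reach multiple of 8; total 24 bytes, alignment 8
window at 0 (size 4, align 4) → ends 4
pad 4 to align 8 for dst
dst at 8 (size 24, align 8) → ends 32
within Record: lock at 8
8 + 8 = 16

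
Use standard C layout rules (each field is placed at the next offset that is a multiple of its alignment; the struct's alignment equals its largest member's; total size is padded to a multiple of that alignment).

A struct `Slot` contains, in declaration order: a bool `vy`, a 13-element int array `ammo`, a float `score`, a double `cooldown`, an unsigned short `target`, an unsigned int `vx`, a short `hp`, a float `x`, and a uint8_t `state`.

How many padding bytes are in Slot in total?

@0: vy [1B, align 1] → 1
+3 pad (align 4)
@4: ammo [52B, align 4] → 56
@56: score [4B, align 4] → 60
+4 pad (align 8)
@64: cooldown [8B, align 8] → 72
@72: target [2B, align 2] → 74
+2 pad (align 4)
@76: vx [4B, align 4] → 80
@80: hp [2B, align 2] → 82
+2 pad (align 4)
@84: x [4B, align 4] → 88
@88: state [1B, align 1] → 89
+7 tail pad (align 8)
size 96, align 8
data bytes 78, size 96 → padding 18

18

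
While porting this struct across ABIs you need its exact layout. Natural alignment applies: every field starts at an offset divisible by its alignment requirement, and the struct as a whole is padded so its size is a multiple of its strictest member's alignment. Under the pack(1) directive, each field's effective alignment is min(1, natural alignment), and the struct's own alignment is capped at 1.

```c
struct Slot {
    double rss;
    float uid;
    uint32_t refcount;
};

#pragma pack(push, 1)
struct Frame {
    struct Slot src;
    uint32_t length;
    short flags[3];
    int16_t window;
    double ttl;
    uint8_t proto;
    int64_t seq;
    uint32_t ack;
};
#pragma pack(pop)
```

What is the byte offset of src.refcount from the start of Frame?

Slot: rss at 0 (size 8, align 8) → ends 8; uid at 8 (size 4, align 4) → ends 12; refcount at 12 (size 4, align 4) → ends 16; total 16 bytes, alignment 8
src at 0 (size 16, align 1) → ends 16
within Slot: refcount at 12
0 + 12 = 12

12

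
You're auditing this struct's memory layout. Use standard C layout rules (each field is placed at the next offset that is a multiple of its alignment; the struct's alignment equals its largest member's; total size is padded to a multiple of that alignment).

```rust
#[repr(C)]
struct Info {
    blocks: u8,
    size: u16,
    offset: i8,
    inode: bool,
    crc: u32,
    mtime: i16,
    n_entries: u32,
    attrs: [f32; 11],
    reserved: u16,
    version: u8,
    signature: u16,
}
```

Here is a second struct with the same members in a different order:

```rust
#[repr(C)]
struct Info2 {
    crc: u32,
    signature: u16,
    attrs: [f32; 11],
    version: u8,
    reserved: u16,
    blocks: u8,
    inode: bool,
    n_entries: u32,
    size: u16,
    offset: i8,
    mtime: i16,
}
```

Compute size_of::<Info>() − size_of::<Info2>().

0

blocks at 0 (size 1, align 1) → ends 1
pad 1 to align 2 for size
size at 2 (size 2, align 2) → ends 4
offset at 4 (size 1, align 1) → ends 5
inode at 5 (size 1, align 1) → ends 6
pad 2 to align 4 for crc
crc at 8 (size 4, align 4) → ends 12
mtime at 12 (size 2, align 2) → ends 14
pad 2 to align 4 for n_entries
n_entries at 16 (size 4, align 4) → ends 20
attrs at 20 (size 44, align 4) → ends 64
reserved at 64 (size 2, align 2) → ends 66
version at 66 (size 1, align 1) → ends 67
pad 1 to align 2 for signature
signature at 68 (size 2, align 2) → ends 70
tail pad 2 to reach multiple of 4
total 72 bytes, alignment 4
— Info2 —
crc at 0 (size 4, align 4) → ends 4
signature at 4 (size 2, align 2) → ends 6
pad 2 to align 4 for attrs
attrs at 8 (size 44, align 4) → ends 52
version at 52 (size 1, align 1) → ends 53
pad 1 to align 2 for reserved
reserved at 54 (size 2, align 2) → ends 56
blocks at 56 (size 1, align 1) → ends 57
inode at 57 (size 1, align 1) → ends 58
pad 2 to align 4 for n_entries
n_entries at 60 (size 4, align 4) → ends 64
size at 64 (size 2, align 2) → ends 66
offset at 66 (size 1, align 1) → ends 67
pad 1 to align 2 for mtime
mtime at 68 (size 2, align 2) → ends 70
tail pad 2 to reach multiple of 4
total 72 bytes, alignment 4
72 − 72 = 0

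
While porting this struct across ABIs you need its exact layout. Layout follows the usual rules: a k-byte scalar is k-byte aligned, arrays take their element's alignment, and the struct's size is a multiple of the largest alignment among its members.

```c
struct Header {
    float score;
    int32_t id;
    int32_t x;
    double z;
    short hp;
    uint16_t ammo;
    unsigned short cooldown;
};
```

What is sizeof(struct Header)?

0..4  score  (4B, 4-aligned)
4..8  id  (4B, 4-aligned)
8..12  x  (4B, 4-aligned)
12..16  -- padding (4B)
16..24  z  (8B, 8-aligned)
24..26  hp  (2B, 2-aligned)
26..28  ammo  (2B, 2-aligned)
28..30  cooldown  (2B, 2-aligned)
30..32  -- tail padding (2B)
sizeof = 32, alignof = 8

32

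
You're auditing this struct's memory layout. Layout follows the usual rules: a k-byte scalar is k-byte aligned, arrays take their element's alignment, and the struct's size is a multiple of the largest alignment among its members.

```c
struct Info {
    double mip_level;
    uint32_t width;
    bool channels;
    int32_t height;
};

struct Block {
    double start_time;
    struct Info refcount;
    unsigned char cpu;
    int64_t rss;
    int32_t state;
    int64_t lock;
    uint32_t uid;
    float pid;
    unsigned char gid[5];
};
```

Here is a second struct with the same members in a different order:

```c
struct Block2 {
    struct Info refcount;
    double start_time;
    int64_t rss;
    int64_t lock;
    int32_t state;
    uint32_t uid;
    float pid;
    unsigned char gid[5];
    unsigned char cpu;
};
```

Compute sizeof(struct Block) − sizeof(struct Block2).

Info: @0: mip_level [8B, align 8] → 8; @8: width [4B, align 4] → 12; @12: channels [1B, align 1] → 13; +3 pad (align 4); @16: height [4B, align 4] → 20; +4 tail pad (align 8); size 24, align 8
@0: start_time [8B, align 8] → 8
@8: refcount [24B, align 8] → 32
@32: cpu [1B, align 1] → 33
+7 pad (align 8)
@40: rss [8B, align 8] → 48
@48: state [4B, align 4] → 52
+4 pad (align 8)
@56: lock [8B, align 8] → 64
@64: uid [4B, align 4] → 68
@68: pid [4B, align 4] → 72
@72: gid [5B, align 1] → 77
+3 tail pad (align 8)
size 80, align 8
— Block2 —
@0: refcount [24B, align 8] → 24
@24: start_time [8B, align 8] → 32
@32: rss [8B, align 8] → 40
@40: lock [8B, align 8] → 48
@48: state [4B, align 4] → 52
@52: uid [4B, align 4] → 56
@56: pid [4B, align 4] → 60
@60: gid [5B, align 1] → 65
@65: cpu [1B, align 1] → 66
+6 tail pad (align 8)
size 72, align 8
80 − 72 = 8

8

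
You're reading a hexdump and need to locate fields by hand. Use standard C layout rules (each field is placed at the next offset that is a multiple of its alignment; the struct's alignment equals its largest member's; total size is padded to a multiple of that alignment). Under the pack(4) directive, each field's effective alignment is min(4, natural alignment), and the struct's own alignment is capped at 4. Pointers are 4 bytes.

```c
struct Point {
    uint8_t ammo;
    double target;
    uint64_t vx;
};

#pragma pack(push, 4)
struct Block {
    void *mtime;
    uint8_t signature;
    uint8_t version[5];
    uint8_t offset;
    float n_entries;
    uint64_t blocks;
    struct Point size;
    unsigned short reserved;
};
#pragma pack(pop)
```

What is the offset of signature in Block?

4

Point: @0: ammo [1B, align 1] → 1; +7 pad (align 8); @8: target [8B, align 8] → 16; @16: vx [8B, align 8] → 24; size 24, align 8
@0: mtime [4B, align 4] → 4
@4: signature [1B, align 1] → 5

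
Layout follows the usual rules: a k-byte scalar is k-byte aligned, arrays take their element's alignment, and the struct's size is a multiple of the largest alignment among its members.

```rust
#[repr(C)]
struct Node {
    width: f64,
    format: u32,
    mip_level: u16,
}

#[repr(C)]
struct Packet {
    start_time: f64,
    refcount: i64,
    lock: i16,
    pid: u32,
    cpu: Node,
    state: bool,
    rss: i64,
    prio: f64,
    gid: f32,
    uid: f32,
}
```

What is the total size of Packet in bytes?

72

Node: @0: width [8B, align 8] → 8; @8: format [4B, align 4] → 12; @12: mip_level [2B, align 2] → 14; +2 tail pad (align 8); size 16, align 8
@0: start_time [8B, align 8] → 8
@8: refcount [8B, align 8] → 16
@16: lock [2B, align 2] → 18
+2 pad (align 4)
@20: pid [4B, align 4] → 24
@24: cpu [16B, align 8] → 40
@40: state [1B, align 1] → 41
+7 pad (align 8)
@48: rss [8B, align 8] → 56
@56: prio [8B, align 8] → 64
@64: gid [4B, align 4] → 68
@68: uid [4B, align 4] → 72
size 72, align 8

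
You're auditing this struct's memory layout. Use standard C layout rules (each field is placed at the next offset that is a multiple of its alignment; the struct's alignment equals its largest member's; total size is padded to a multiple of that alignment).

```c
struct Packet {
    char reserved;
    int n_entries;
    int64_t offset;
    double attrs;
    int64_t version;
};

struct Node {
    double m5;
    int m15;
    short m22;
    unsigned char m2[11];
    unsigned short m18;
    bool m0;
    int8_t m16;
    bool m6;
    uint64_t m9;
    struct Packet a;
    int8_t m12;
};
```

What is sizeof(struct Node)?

80

Packet: 0..1  reserved  (1B, 1-aligned); 1..4  -- padding (3B); 4..8  n_entries  (4B, 4-aligned); 8..16  offset  (8B, 8-aligned); 16..24  attrs  (8B, 8-aligned); 24..32  version  (8B, 8-aligned); sizeof = 32, alignof = 8
0..8  m5  (8B, 8-aligned)
8..12  m15  (4B, 4-aligned)
12..14  m22  (2B, 2-aligned)
14..25  m2  (11B, 1-aligned)
25..26  -- padding (1B)
26..28  m18  (2B, 2-aligned)
28..29  m0  (1B, 1-aligned)
29..30  m16  (1B, 1-aligned)
30..31  m6  (1B, 1-aligned)
31..32  -- padding (1B)
32..40  m9  (8B, 8-aligned)
40..72  a  (32B, 8-aligned)
72..73  m12  (1B, 1-aligned)
73..80  -- tail padding (7B)
sizeof = 80, alignof = 8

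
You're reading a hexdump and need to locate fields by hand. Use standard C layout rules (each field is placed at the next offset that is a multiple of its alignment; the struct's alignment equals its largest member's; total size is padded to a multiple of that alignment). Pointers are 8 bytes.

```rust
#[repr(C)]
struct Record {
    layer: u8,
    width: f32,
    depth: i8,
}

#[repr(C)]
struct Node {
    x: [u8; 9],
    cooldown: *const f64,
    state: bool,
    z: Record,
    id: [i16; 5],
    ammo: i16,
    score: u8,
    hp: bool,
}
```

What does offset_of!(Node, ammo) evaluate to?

50

Record: @0: layer [1B, align 1] → 1; +3 pad (align 4); @4: width [4B, align 4] → 8; @8: depth [1B, align 1] → 9; +3 tail pad (align 4); size 12, align 4
@0: x [9B, align 1] → 9
+7 pad (align 8)
@16: cooldown [8B, align 8] → 24
@24: state [1B, align 1] → 25
+3 pad (align 4)
@28: z [12B, align 4] → 40
@40: id [10B, align 2] → 50
@50: ammo [2B, align 2] → 52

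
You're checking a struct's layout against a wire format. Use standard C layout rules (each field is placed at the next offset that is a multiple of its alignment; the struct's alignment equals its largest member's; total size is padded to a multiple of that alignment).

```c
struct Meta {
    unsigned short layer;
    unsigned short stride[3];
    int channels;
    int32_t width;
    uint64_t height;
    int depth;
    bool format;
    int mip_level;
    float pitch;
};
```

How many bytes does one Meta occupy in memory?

@0: layer [2B, align 2] → 2
@2: stride [6B, align 2] → 8
@8: channels [4B, align 4] → 12
@12: width [4B, align 4] → 16
@16: height [8B, align 8] → 24
@24: depth [4B, align 4] → 28
@28: format [1B, align 1] → 29
+3 pad (align 4)
@32: mip_level [4B, align 4] → 36
@36: pitch [4B, align 4] → 40
size 40, align 8

40 bytes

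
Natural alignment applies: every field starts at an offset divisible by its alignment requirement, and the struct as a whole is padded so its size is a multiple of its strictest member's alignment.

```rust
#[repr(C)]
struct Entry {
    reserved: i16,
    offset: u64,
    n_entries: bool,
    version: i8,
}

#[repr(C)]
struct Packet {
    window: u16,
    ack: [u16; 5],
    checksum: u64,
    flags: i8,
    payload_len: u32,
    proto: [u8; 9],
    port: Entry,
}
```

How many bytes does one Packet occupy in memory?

Entry: 0..2  reserved  (2B, 2-aligned); 2..8  -- padding (6B); 8..16  offset  (8B, 8-aligned); 16..17  n_entries  (1B, 1-aligned); 17..18  version  (1B, 1-aligned); 18..24  -- tail padding (6B); sizeof = 24, alignof = 8
0..2  window  (2B, 2-aligned)
2..12  ack  (10B, 2-aligned)
12..16  -- padding (4B)
16..24  checksum  (8B, 8-aligned)
24..25  flags  (1B, 1-aligned)
25..28  -- padding (3B)
28..32  payload_len  (4B, 4-aligned)
32..41  proto  (9B, 1-aligned)
41..48  -- padding (7B)
48..72  port  (24B, 8-aligned)
sizeof = 72, alignof = 8

72 bytes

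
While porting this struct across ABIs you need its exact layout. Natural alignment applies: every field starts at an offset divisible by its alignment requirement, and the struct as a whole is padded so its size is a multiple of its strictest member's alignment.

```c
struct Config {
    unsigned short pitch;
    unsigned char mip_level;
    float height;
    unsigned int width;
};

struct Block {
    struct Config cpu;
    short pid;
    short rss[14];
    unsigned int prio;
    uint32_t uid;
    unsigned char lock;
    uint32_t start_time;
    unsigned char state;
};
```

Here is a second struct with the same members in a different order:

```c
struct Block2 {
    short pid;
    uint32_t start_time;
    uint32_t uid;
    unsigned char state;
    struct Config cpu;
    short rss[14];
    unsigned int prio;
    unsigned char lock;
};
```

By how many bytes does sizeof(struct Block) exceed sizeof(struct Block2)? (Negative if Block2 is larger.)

Config: @0: pitch [2B, align 2] → 2; @2: mip_level [1B, align 1] → 3; +1 pad (align 4); @4: height [4B, align 4] → 8; @8: width [4B, align 4] → 12; size 12, align 4
@0: cpu [12B, align 4] → 12
@12: pid [2B, align 2] → 14
@14: rss [28B, align 2] → 42
+2 pad (align 4)
@44: prio [4B, align 4] → 48
@48: uid [4B, align 4] → 52
@52: lock [1B, align 1] → 53
+3 pad (align 4)
@56: start_time [4B, align 4] → 60
@60: state [1B, align 1] → 61
+3 tail pad (align 4)
size 64, align 4
— Block2 —
@0: pid [2B, align 2] → 2
+2 pad (align 4)
@4: start_time [4B, align 4] → 8
@8: uid [4B, align 4] → 12
@12: state [1B, align 1] → 13
+3 pad (align 4)
@16: cpu [12B, align 4] → 28
@28: rss [28B, align 2] → 56
@56: prio [4B, align 4] → 60
@60: lock [1B, align 1] → 61
+3 tail pad (align 4)
size 64, align 4
64 − 64 = 0

0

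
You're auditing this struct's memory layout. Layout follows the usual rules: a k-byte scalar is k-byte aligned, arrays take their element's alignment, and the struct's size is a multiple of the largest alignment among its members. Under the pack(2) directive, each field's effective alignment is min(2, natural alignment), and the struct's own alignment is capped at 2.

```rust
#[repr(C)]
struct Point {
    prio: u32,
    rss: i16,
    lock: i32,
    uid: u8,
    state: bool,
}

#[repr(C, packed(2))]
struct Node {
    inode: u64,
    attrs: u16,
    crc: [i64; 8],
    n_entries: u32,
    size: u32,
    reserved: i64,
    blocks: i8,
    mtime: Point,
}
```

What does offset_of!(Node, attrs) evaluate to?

8

Point: 0..4  prio  (4B, 4-aligned); 4..6  rss  (2B, 2-aligned); 6..8  -- padding (2B); 8..12  lock  (4B, 4-aligned); 12..13  uid  (1B, 1-aligned); 13..14  state  (1B, 1-aligned); 14..16  -- tail padding (2B); sizeof = 16, alignof = 4
0..8  inode  (8B, 2-aligned)
8..10  attrs  (2B, 2-aligned)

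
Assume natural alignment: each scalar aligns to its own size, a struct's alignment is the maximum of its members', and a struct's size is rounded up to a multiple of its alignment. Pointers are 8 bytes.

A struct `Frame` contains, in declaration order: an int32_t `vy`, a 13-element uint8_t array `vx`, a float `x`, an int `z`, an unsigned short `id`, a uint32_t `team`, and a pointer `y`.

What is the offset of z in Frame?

24

vy at 0 (size 4, align 4) → ends 4
vx at 4 (size 13, align 1) → ends 17
pad 3 to align 4 for x
x at 20 (size 4, align 4) → ends 24
z at 24 (size 4, align 4) → ends 28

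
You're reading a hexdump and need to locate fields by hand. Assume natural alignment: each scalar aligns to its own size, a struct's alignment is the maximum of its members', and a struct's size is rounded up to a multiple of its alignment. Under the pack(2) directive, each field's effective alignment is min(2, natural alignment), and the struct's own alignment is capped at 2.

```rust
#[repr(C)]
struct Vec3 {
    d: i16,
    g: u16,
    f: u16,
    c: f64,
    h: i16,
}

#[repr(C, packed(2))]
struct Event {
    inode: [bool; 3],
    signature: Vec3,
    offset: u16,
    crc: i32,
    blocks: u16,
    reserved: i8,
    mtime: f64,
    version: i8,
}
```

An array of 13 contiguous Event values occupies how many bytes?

Vec3: d at 0 (size 2, align 2) → ends 2; g at 2 (size 2, align 2) → ends 4; f at 4 (size 2, align 2) → ends 6; pad 2 to align 8 for c; c at 8 (size 8, align 8) → ends 16; h at 16 (size 2, align 2) → ends 18; tail pad 6 to reach multiple of 8; total 24 bytes, alignment 8
inode at 0 (size 3, align 1) → ends 3
pad 1 to align 2 for signature
signature at 4 (size 24, align 2) → ends 28
offset at 28 (size 2, align 2) → ends 30
crc at 30 (size 4, align 2) → ends 34
blocks at 34 (size 2, align 2) → ends 36
reserved at 36 (size 1, align 1) → ends 37
pad 1 to align 2 for mtime
mtime at 38 (size 8, align 2) → ends 46
version at 46 (size 1, align 1) → ends 47
tail pad 1 to reach multiple of 2
total 48 bytes, alignment 2
array of 13: 13 × 48 = 624

624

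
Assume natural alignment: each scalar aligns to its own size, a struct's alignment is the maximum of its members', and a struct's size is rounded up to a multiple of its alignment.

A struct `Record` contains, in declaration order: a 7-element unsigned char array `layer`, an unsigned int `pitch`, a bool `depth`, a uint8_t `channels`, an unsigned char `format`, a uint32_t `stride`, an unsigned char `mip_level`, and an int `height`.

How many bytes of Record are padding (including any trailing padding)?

@0: layer [7B, align 1] → 7
+1 pad (align 4)
@8: pitch [4B, align 4] → 12
@12: depth [1B, align 1] → 13
@13: channels [1B, align 1] → 14
@14: format [1B, align 1] → 15
+1 pad (align 4)
@16: stride [4B, align 4] → 20
@20: mip_level [1B, align 1] → 21
+3 pad (align 4)
@24: height [4B, align 4] → 28
size 28, align 4
data bytes 23, size 28 → padding 5

5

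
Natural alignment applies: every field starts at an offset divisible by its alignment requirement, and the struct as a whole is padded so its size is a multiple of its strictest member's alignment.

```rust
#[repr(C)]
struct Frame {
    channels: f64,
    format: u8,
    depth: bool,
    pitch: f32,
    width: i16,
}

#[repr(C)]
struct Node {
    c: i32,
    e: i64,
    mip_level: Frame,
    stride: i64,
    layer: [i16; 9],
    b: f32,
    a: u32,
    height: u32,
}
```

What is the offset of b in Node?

68

Frame: channels at 0 (size 8, align 8) → ends 8; format at 8 (size 1, align 1) → ends 9; depth at 9 (size 1, align 1) → ends 10; pad 2 to align 4 for pitch; pitch at 12 (size 4, align 4) → ends 16; width at 16 (size 2, align 2) → ends 18; tail pad 6 to reach multiple of 8; total 24 bytes, alignment 8
c at 0 (size 4, align 4) → ends 4
pad 4 to align 8 for e
e at 8 (size 8, align 8) → ends 16
mip_level at 16 (size 24, align 8) → ends 40
stride at 40 (size 8, align 8) → ends 48
layer at 48 (size 18, align 2) → ends 66
pad 2 to align 4 for b
b at 68 (size 4, align 4) → ends 72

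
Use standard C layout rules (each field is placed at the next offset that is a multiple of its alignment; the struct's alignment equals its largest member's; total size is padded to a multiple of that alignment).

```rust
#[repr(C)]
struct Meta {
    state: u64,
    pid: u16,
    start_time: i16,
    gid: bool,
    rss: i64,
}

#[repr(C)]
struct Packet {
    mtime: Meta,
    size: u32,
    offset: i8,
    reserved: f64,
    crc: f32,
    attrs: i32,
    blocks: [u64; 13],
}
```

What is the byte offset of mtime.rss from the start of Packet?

16

Meta: state at 0 (size 8, align 8) → ends 8; pid at 8 (size 2, align 2) → ends 10; start_time at 10 (size 2, align 2) → ends 12; gid at 12 (size 1, align 1) → ends 13; pad 3 to align 8 for rss; rss at 16 (size 8, align 8) → ends 24; total 24 bytes, alignment 8
mtime at 0 (size 24, align 8) → ends 24
within Meta: rss at 16
0 + 16 = 16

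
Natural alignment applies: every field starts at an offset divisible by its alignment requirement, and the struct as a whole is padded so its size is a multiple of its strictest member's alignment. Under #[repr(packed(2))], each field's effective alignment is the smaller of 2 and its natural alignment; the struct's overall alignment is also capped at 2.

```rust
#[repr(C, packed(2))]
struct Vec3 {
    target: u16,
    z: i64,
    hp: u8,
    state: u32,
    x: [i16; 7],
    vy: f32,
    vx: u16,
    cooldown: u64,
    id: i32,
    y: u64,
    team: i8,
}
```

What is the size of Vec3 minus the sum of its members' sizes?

@0: target [2B, align 2] → 2
@2: z [8B, align 2] → 10
@10: hp [1B, align 1] → 11
+1 pad (align 2)
@12: state [4B, align 2] → 16
@16: x [14B, align 2] → 30
@30: vy [4B, align 2] → 34
@34: vx [2B, align 2] → 36
@36: cooldown [8B, align 2] → 44
@44: id [4B, align 2] → 48
@48: y [8B, align 2] → 56
@56: team [1B, align 1] → 57
+1 tail pad (align 2)
size 58, align 2
data bytes 56, size 58 → padding 2

2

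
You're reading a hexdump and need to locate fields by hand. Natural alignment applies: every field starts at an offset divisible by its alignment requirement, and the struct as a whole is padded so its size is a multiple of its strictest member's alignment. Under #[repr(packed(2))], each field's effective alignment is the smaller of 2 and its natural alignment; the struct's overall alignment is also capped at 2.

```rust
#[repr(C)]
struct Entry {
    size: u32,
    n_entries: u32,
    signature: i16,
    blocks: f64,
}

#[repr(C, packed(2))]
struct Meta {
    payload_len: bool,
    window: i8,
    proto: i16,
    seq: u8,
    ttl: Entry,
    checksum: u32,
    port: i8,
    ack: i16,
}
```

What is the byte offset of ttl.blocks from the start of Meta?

22

Entry: @0: size [4B, align 4] → 4; @4: n_entries [4B, align 4] → 8; @8: signature [2B, align 2] → 10; +6 pad (align 8); @16: blocks [8B, align 8] → 24; size 24, align 8
@0: payload_len [1B, align 1] → 1
@1: window [1B, align 1] → 2
@2: proto [2B, align 2] → 4
@4: seq [1B, align 1] → 5
+1 pad (align 2)
@6: ttl [24B, align 2] → 30
within Entry: blocks at 16
6 + 16 = 22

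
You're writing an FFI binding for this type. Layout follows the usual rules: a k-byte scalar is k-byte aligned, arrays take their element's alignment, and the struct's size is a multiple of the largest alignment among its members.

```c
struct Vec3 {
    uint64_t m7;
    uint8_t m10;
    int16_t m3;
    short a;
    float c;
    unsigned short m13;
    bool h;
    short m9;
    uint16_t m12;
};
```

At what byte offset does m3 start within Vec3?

@0: m7 [8B, align 8] → 8
@8: m10 [1B, align 1] → 9
+1 pad (align 2)
@10: m3 [2B, align 2] → 12

10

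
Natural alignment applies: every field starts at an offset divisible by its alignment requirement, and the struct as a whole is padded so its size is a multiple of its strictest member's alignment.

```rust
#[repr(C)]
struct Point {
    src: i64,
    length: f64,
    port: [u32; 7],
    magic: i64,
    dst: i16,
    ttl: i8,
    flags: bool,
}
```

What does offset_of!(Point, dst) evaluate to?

56

src at 0 (size 8, align 8) → ends 8
length at 8 (size 8, align 8) → ends 16
port at 16 (size 28, align 4) → ends 44
pad 4 to align 8 for magic
magic at 48 (size 8, align 8) → ends 56
dst at 56 (size 2, align 2) → ends 58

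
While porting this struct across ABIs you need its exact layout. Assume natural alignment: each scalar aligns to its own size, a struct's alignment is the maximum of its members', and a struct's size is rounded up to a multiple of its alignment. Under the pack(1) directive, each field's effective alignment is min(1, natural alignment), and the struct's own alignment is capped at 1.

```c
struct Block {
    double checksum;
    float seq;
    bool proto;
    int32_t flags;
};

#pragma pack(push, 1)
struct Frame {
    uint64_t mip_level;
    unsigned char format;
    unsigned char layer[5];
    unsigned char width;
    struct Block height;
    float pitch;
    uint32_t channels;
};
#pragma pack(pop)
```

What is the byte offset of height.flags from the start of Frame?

31

Block: @0: checksum [8B, align 8] → 8; @8: seq [4B, align 4] → 12; @12: proto [1B, align 1] → 13; +3 pad (align 4); @16: flags [4B, align 4] → 20; +4 tail pad (align 8); size 24, align 8
@0: mip_level [8B, align 1] → 8
@8: format [1B, align 1] → 9
@9: layer [5B, align 1] → 14
@14: width [1B, align 1] → 15
@15: height [24B, align 1] → 39
within Block: flags at 16
15 + 16 = 31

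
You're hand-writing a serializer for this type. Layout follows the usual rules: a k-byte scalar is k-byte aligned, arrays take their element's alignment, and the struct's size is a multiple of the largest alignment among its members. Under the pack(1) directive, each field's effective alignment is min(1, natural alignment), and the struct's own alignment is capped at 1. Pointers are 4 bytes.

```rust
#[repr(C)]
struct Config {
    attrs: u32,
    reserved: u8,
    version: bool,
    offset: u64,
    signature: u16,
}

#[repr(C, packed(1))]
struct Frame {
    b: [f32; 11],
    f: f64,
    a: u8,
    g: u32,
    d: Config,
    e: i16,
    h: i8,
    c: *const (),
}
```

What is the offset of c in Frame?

84

Config: @0: attrs [4B, align 4] → 4; @4: reserved [1B, align 1] → 5; @5: version [1B, align 1] → 6; +2 pad (align 8); @8: offset [8B, align 8] → 16; @16: signature [2B, align 2] → 18; +6 tail pad (align 8); size 24, align 8
@0: b [44B, align 1] → 44
@44: f [8B, align 1] → 52
@52: a [1B, align 1] → 53
@53: g [4B, align 1] → 57
@57: d [24B, align 1] → 81
@81: e [2B, align 1] → 83
@83: h [1B, align 1] → 84
@84: c [4B, align 1] → 88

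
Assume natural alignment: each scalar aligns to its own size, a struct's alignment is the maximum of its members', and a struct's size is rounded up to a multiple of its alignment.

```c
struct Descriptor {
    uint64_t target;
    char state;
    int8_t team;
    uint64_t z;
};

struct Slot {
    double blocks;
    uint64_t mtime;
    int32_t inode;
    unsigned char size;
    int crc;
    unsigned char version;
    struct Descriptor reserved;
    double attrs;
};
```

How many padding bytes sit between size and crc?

Descriptor: @0: target [8B, align 8] → 8; @8: state [1B, align 1] → 9; @9: team [1B, align 1] → 10; +6 pad (align 8); @16: z [8B, align 8] → 24; size 24, align 8
@0: blocks [8B, align 8] → 8
@8: mtime [8B, align 8] → 16
@16: inode [4B, align 4] → 20
@20: size [1B, align 1] → 21
+3 pad (align 4)
@24: crc [4B, align 4] → 28

3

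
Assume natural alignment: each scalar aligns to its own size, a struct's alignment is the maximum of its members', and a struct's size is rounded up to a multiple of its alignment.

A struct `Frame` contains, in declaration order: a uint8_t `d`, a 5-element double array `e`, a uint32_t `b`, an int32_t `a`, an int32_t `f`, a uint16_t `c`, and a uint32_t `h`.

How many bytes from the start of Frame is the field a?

d at 0 (size 1, align 1) → ends 1
pad 7 to align 8 for e
e at 8 (size 40, align 8) → ends 48
b at 48 (size 4, align 4) → ends 52
a at 52 (size 4, align 4) → ends 56

52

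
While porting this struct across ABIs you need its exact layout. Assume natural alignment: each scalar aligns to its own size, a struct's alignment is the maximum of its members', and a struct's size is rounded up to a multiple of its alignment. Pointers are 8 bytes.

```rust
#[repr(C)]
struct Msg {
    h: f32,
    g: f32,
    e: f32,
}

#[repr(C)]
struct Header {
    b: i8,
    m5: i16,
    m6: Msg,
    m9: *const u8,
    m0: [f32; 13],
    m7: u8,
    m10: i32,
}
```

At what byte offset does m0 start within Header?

24

Msg: h at 0 (size 4, align 4) → ends 4; g at 4 (size 4, align 4) → ends 8; e at 8 (size 4, align 4) → ends 12; total 12 bytes, alignment 4
b at 0 (size 1, align 1) → ends 1
pad 1 to align 2 for m5
m5 at 2 (size 2, align 2) → ends 4
m6 at 4 (size 12, align 4) → ends 16
m9 at 16 (size 8, align 8) → ends 24
m0 at 24 (size 52, align 4) → ends 76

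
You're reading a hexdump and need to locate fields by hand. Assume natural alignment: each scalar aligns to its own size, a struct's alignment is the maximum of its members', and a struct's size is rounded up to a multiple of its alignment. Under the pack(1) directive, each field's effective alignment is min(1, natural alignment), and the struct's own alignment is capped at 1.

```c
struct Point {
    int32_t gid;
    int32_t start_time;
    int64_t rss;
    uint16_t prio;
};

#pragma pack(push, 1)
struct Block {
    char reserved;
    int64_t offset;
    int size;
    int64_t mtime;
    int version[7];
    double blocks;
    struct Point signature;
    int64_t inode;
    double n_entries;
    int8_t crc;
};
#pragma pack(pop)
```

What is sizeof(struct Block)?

Point: @0: gid [4B, align 4] → 4; @4: start_time [4B, align 4] → 8; @8: rss [8B, align 8] → 16; @16: prio [2B, align 2] → 18; +6 tail pad (align 8); size 24, align 8
@0: reserved [1B, align 1] → 1
@1: offset [8B, align 1] → 9
@9: size [4B, align 1] → 13
@13: mtime [8B, align 1] → 21
@21: version [28B, align 1] → 49
@49: blocks [8B, align 1] → 57
@57: signature [24B, align 1] → 81
@81: inode [8B, align 1] → 89
@89: n_entries [8B, align 1] → 97
@97: crc [1B, align 1] → 98
size 98, align 1

98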